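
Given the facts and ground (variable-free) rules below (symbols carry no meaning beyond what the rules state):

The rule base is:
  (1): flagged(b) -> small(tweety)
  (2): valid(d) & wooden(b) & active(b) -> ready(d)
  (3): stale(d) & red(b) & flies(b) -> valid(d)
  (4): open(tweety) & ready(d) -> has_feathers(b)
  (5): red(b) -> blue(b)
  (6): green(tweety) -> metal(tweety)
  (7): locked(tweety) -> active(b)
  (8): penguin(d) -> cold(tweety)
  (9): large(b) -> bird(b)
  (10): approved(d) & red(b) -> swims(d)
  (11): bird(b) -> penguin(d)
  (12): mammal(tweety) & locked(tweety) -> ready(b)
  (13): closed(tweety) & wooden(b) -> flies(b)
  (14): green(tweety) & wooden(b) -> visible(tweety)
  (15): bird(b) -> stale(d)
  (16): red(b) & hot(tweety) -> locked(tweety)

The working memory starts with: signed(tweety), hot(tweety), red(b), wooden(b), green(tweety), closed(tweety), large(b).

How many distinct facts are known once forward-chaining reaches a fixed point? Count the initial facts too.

Round 1 fires (5), (6), (9), (13), (14), (16), giving blue(b), metal(tweety), bird(b), flies(b), visible(tweety), locked(tweety).
Round 2 fires (7), (11), (15), giving active(b), penguin(d), stale(d).
Round 3 fires (3), (8), giving valid(d), cold(tweety).
Round 4 fires (2), giving ready(d).
Closure: {active(b), bird(b), blue(b), closed(tweety), cold(tweety), flies(b), green(tweety), hot(tweety), large(b), locked(tweety), metal(tweety), penguin(d), ready(d), red(b), signed(tweety), stale(d), valid(d), visible(tweety), wooden(b)} — 19 facts.

19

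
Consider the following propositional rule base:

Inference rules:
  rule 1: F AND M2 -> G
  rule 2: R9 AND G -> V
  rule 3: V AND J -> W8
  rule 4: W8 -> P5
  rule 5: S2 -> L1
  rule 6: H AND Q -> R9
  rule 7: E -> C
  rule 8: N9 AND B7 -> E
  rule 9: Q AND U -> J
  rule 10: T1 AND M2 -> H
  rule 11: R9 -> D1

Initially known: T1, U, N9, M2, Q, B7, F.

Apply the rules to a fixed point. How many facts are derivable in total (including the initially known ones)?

Round 1 fires rule 1, rule 8, rule 9, rule 10, giving G, E, J, H.
Round 2 fires rule 6, rule 7, giving R9, C.
Round 3 fires rule 2, rule 11, giving V, D1.
Round 4 fires rule 3, giving W8.
Round 5 fires rule 4, giving P5.
Closure: {B7, C, D1, E, F, G, H, J, M2, N9, P5, Q, R9, T1, U, V, W8} — 17 facts.

17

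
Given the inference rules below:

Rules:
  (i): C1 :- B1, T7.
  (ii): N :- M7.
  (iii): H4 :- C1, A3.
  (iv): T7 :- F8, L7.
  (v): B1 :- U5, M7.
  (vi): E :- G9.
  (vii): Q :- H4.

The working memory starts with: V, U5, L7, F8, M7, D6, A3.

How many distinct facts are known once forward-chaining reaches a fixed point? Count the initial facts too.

Round 1: (ii) [N :- M7.]; (iv) [T7 :- F8, L7.]; (v) [B1 :- U5, M7.]. Adds N, T7, B1.
Round 2: (i) [C1 :- B1, T7.]. Adds C1.
Round 3: (iii) [H4 :- C1, A3.]. Adds H4.
Round 4: (vii) [Q :- H4.]. Adds Q.
Closure: {A3, B1, C1, D6, F8, H4, L7, M7, N, Q, T7, U5, V} — 13 facts.

13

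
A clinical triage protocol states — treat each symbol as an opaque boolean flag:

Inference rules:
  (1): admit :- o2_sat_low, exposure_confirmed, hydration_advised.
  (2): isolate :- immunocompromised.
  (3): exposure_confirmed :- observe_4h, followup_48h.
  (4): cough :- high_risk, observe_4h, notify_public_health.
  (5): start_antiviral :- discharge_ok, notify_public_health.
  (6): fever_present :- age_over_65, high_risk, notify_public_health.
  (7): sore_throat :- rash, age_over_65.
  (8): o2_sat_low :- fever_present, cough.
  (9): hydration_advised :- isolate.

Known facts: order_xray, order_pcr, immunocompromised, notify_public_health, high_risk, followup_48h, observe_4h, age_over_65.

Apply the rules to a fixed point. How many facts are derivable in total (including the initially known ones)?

Round 1 — (2), (3), (4), (6), derive isolate, exposure_confirmed, cough, fever_present.
Round 2 — (8), (9), derive o2_sat_low, hydration_advised.
Round 3 — (1), derive admit.
Closure: {admit, age_over_65, cough, exposure_confirmed, fever_present, followup_48h, high_risk, hydration_advised, immunocompromised, isolate, notify_public_health, o2_sat_low, observe_4h, order_pcr, order_xray} — 15 facts.

15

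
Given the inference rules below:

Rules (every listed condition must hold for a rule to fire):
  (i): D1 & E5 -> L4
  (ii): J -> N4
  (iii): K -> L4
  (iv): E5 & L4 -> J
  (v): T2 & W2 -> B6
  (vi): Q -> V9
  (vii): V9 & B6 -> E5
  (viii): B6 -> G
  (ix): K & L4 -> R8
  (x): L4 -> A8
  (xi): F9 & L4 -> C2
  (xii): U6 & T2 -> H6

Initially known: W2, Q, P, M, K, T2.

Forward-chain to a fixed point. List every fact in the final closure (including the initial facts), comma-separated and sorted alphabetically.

[1] (iii) [K -> L4]; (v) [T2 & W2 -> B6]; (vi) [Q -> V9]. ⇒ new: L4, B6, V9.
[2] (vii) [V9 & B6 -> E5]; (viii) [B6 -> G]; (ix) [K & L4 -> R8]; (x) [L4 -> A8]. ⇒ new: E5, G, R8, A8.
[3] (iv) [E5 & L4 -> J]. ⇒ new: J.
[4] (ii) [J -> N4]. ⇒ new: N4.

A8, B6, E5, G, J, K, L4, M, N4, P, Q, R8, T2, V9, W2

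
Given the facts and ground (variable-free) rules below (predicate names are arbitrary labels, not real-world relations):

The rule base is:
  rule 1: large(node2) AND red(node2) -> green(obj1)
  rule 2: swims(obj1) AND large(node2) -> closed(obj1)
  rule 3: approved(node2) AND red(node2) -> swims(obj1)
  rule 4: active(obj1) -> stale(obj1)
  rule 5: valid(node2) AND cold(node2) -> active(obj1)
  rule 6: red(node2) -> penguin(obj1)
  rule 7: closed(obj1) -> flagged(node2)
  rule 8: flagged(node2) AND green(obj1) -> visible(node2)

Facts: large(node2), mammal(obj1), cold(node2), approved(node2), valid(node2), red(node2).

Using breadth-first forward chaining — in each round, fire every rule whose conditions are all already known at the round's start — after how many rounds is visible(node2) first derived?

Round 1 fires rule 1, rule 3, rule 5, rule 6, giving green(obj1), swims(obj1), active(obj1), penguin(obj1).
Round 2 fires rule 2, rule 4, giving closed(obj1), stale(obj1).
Round 3 fires rule 7, giving flagged(node2).
Round 4 fires rule 8, giving visible(node2).
visible(node2) first appears in round 4.

4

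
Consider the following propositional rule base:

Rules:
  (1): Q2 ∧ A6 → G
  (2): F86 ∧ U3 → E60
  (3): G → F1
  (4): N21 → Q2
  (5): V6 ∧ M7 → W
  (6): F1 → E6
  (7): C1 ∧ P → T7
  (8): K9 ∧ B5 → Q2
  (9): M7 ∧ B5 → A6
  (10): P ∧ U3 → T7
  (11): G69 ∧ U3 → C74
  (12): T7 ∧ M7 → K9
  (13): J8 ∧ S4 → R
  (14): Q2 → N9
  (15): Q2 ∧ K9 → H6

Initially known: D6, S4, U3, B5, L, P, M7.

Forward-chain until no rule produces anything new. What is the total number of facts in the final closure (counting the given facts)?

[1] (9) [M7 ∧ B5 → A6]; (10) [P ∧ U3 → T7]. ⇒ new: A6, T7.
[2] (12) [T7 ∧ M7 → K9]. ⇒ new: K9.
[3] (8) [K9 ∧ B5 → Q2]. ⇒ new: Q2.
[4] (1) [Q2 ∧ A6 → G]; (14) [Q2 → N9]; (15) [Q2 ∧ K9 → H6]. ⇒ new: G, N9, H6.
[5] (3) [G → F1]. ⇒ new: F1.
[6] (6) [F1 → E6]. ⇒ new: E6.
Closure: {A6, B5, D6, E6, F1, G, H6, K9, L, M7, N9, P, Q2, S4, T7, U3} — 16 facts.

16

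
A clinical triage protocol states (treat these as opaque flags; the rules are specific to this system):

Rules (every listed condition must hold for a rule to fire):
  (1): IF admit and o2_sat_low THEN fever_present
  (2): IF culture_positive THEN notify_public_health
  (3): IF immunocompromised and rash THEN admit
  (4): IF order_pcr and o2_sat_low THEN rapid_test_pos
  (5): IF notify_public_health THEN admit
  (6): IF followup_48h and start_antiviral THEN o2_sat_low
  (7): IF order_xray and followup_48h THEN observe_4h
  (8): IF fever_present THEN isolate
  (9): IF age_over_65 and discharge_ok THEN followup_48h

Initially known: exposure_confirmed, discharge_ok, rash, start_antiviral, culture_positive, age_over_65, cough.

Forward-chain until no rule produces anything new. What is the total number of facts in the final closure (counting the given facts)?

Round 1 fires (2), (9), giving notify_public_health, followup_48h.
Round 2 fires (5), (6), giving admit, o2_sat_low.
Round 3 fires (1), giving fever_present.
Round 4 fires (8), giving isolate.
Closure: {admit, age_over_65, cough, culture_positive, discharge_ok, exposure_confirmed, fever_present, followup_48h, isolate, notify_public_health, o2_sat_low, rash, start_antiviral} — 13 facts.

13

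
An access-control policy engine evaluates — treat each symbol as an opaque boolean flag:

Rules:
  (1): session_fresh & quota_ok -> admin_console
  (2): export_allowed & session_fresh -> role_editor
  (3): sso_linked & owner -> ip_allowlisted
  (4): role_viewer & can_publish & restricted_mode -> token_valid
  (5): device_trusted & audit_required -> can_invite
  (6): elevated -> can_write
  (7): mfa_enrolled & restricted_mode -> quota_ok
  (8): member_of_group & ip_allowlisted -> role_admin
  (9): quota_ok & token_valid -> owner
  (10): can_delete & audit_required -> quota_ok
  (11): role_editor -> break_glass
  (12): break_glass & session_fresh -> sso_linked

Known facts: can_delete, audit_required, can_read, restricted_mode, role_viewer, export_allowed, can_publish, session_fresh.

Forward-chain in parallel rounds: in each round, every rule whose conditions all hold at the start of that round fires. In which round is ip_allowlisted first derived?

4

Round 1 fires (2), (4), (10), giving role_editor, token_valid, quota_ok.
Round 2 fires (1), (9), (11), giving admin_console, owner, break_glass.
Round 3 fires (12), giving sso_linked.
Round 4 fires (3), giving ip_allowlisted.
ip_allowlisted first appears in round 4.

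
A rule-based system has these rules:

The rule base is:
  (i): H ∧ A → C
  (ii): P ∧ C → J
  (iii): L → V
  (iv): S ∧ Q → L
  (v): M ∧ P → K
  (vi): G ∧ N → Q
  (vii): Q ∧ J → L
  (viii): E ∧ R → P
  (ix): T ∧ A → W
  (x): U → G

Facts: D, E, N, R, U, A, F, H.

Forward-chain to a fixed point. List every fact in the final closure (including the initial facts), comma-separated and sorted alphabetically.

[1] (i) [H ∧ A → C]; (viii) [E ∧ R → P]; (x) [U → G]. ⇒ new: C, P, G.
[2] (ii) [P ∧ C → J]; (vi) [G ∧ N → Q]. ⇒ new: J, Q.
[3] (vii) [Q ∧ J → L]. ⇒ new: L.
[4] (iii) [L → V]. ⇒ new: V.

A, C, D, E, F, G, H, J, L, N, P, Q, R, U, V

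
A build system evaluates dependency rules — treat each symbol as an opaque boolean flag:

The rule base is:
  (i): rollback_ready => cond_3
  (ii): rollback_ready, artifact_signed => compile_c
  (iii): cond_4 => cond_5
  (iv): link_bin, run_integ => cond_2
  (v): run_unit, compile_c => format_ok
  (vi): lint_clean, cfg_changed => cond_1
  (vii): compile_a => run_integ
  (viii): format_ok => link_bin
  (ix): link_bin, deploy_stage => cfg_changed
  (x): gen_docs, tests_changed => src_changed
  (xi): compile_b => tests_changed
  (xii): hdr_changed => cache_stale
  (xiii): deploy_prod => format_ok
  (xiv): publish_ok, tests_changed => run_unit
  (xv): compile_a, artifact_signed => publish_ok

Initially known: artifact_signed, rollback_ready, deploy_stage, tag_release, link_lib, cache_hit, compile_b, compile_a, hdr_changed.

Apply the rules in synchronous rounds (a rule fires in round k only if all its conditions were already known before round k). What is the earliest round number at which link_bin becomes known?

4

[1] (i) [rollback_ready => cond_3]; (ii) [rollback_ready, artifact_signed => compile_c]; (vii) [compile_a => run_integ]; (xi) [compile_b => tests_changed]; (xii) [hdr_changed => cache_stale]; (xv) [compile_a, artifact_signed => publish_ok]. ⇒ new: cond_3, compile_c, run_integ, tests_changed, cache_stale, publish_ok.
[2] (xiv) [publish_ok, tests_changed => run_unit]. ⇒ new: run_unit.
[3] (v) [run_unit, compile_c => format_ok]. ⇒ new: format_ok.
[4] (viii) [format_ok => link_bin]. ⇒ new: link_bin.
link_bin first appears in round 4.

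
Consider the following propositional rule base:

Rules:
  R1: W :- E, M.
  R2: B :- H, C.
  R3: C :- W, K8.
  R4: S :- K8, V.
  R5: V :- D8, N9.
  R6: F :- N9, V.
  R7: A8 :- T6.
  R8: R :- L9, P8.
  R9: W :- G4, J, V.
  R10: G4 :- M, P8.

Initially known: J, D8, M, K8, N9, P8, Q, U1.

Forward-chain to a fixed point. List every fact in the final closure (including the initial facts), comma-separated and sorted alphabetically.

C, D8, F, G4, J, K8, M, N9, P8, Q, S, U1, V, W

Round 1: R5 [V :- D8, N9.]; R10 [G4 :- M, P8.]. New: V, G4.
Round 2: R4 [S :- K8, V.]; R6 [F :- N9, V.]; R9 [W :- G4, J, V.]. New: S, F, W.
Round 3: R3 [C :- W, K8.]. New: C.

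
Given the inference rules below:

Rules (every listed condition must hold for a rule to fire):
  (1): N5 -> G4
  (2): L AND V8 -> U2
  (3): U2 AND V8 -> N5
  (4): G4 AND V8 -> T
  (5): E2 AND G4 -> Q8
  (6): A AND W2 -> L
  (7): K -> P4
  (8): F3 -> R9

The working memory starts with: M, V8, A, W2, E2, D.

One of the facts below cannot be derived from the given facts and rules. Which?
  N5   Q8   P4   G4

P4

Round 1: (6) [A AND W2 -> L]. New: L.
Round 2: (2) [L AND V8 -> U2]. New: U2.
Round 3: (3) [U2 AND V8 -> N5]. New: N5.
Round 4: (1) [N5 -> G4]. New: G4.
Round 5: (4) [G4 AND V8 -> T]; (5) [E2 AND G4 -> Q8]. New: T, Q8.
Derived: Q8 (round 5), G4 (round 4), N5 (round 3). P4 never appears in any round.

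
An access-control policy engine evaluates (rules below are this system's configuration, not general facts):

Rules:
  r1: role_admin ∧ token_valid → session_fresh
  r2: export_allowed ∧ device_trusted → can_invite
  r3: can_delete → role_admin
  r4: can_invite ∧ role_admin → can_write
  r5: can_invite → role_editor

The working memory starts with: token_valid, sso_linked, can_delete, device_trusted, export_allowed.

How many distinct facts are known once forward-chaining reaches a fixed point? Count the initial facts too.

10

Round 1 — r2, r3, derive can_invite, role_admin.
Round 2 — r1, r4, r5, derive session_fresh, can_write, role_editor.
Closure: {can_delete, can_invite, can_write, device_trusted, export_allowed, role_admin, role_editor, session_fresh, sso_linked, token_valid} — 10 facts.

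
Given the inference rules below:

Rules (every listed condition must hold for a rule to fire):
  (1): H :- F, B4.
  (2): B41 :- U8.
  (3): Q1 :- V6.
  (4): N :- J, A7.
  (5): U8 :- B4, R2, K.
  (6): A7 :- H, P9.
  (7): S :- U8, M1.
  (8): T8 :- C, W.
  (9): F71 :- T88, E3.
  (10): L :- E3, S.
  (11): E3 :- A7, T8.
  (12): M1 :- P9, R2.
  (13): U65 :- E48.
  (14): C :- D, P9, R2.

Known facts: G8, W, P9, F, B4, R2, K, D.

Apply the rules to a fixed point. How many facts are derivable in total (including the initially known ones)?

18

Round 1 fires (1), (5), (12), (14), giving H, U8, M1, C.
Round 2 fires (2), (6), (7), (8), giving B41, A7, S, T8.
Round 3 fires (11), giving E3.
Round 4 fires (10), giving L.
Closure: {A7, B4, B41, C, D, E3, F, G8, H, K, L, M1, P9, R2, S, T8, U8, W} — 18 facts.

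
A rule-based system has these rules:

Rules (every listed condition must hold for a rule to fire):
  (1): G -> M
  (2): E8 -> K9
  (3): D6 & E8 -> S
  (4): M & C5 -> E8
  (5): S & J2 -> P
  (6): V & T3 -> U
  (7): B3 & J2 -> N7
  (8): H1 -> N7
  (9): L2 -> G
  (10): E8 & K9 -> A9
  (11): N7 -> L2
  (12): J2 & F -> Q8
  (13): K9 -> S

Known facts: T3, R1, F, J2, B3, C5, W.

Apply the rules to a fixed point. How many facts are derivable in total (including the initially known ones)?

17

Round 1: (7) [B3 & J2 -> N7]; (12) [J2 & F -> Q8]. New: N7, Q8.
Round 2: (11) [N7 -> L2]. New: L2.
Round 3: (9) [L2 -> G]. New: G.
Round 4: (1) [G -> M]. New: M.
Round 5: (4) [M & C5 -> E8]. New: E8.
Round 6: (2) [E8 -> K9]. New: K9.
Round 7: (10) [E8 & K9 -> A9]; (13) [K9 -> S]. New: A9, S.
Round 8: (5) [S & J2 -> P]. New: P.
Closure: {A9, B3, C5, E8, F, G, J2, K9, L2, M, N7, P, Q8, R1, S, T3, W} — 17 facts.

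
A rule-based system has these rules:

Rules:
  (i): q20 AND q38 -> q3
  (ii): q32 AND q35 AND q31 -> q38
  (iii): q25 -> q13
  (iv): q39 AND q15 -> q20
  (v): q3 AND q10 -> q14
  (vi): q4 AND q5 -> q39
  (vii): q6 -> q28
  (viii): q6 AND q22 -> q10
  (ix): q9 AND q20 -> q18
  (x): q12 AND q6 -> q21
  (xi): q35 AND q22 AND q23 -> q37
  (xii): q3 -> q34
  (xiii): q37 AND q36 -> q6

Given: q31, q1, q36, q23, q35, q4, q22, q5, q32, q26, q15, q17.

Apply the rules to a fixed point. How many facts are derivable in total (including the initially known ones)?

Round 1 — (ii), (vi), (xi), derive q38, q39, q37.
Round 2 — (iv), (xiii), derive q20, q6.
Round 3 — (i), (vii), (viii), derive q3, q28, q10.
Round 4 — (v), (xii), derive q14, q34.
Closure: {q1, q10, q14, q15, q17, q20, q22, q23, q26, q28, q3, q31, q32, q34, q35, q36, q37, q38, q39, q4, q5, q6} — 22 facts.

22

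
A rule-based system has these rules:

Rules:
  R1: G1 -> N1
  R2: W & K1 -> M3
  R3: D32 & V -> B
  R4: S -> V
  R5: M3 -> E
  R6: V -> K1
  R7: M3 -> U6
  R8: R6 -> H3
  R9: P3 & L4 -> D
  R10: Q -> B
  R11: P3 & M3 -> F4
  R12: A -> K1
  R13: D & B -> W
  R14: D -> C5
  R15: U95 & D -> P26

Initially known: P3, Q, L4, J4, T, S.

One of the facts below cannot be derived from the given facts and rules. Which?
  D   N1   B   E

N1

Round 1 fires R4, R9, R10, giving V, D, B.
Round 2 fires R6, R13, R14, giving K1, W, C5.
Round 3 fires R2, giving M3.
Round 4 fires R5, R7, R11, giving E, U6, F4.
Derived: E (round 4), D (round 1), B (round 1). N1 never appears in any round.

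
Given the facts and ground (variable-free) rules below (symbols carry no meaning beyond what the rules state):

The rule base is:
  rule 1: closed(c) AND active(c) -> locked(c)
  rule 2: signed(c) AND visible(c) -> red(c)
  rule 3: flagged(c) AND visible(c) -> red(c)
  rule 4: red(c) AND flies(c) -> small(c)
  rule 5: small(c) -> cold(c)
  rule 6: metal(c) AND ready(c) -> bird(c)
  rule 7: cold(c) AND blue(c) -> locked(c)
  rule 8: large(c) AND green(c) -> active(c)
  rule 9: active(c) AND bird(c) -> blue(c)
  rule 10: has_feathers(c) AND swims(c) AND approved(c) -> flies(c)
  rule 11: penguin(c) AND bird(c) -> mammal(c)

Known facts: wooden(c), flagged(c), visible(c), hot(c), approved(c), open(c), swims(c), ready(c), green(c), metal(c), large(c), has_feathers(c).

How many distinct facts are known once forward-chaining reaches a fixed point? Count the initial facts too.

Round 1: rule 3 [flagged(c) AND visible(c) -> red(c)]; rule 6 [metal(c) AND ready(c) -> bird(c)]; rule 8 [large(c) AND green(c) -> active(c)]; rule 10 [has_feathers(c) AND swims(c) AND approved(c) -> flies(c)]. Adds red(c), bird(c), active(c), flies(c).
Round 2: rule 4 [red(c) AND flies(c) -> small(c)]; rule 9 [active(c) AND bird(c) -> blue(c)]. Adds small(c), blue(c).
Round 3: rule 5 [small(c) -> cold(c)]. Adds cold(c).
Round 4: rule 7 [cold(c) AND blue(c) -> locked(c)]. Adds locked(c).
Closure: {active(c), approved(c), bird(c), blue(c), cold(c), flagged(c), flies(c), green(c), has_feathers(c), hot(c), large(c), locked(c), metal(c), open(c), ready(c), red(c), small(c), swims(c), visible(c), wooden(c)} — 20 facts.

20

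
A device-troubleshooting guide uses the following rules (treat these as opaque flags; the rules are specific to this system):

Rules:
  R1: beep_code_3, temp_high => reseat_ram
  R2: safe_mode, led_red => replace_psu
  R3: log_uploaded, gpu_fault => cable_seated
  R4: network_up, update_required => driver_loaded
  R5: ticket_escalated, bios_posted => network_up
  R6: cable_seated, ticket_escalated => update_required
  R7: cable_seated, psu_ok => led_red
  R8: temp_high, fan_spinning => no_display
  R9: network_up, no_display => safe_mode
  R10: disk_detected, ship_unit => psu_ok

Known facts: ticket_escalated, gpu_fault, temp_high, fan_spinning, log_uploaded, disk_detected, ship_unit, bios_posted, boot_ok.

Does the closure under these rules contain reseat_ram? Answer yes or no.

no

Round 1: R3 [log_uploaded, gpu_fault => cable_seated]; R5 [ticket_escalated, bios_posted => network_up]; R8 [temp_high, fan_spinning => no_display]; R10 [disk_detected, ship_unit => psu_ok]. Adds cable_seated, network_up, no_display, psu_ok.
Round 2: R6 [cable_seated, ticket_escalated => update_required]; R7 [cable_seated, psu_ok => led_red]; R9 [network_up, no_display => safe_mode]. Adds update_required, led_red, safe_mode.
Round 3: R2 [safe_mode, led_red => replace_psu]; R4 [network_up, update_required => driver_loaded]. Adds replace_psu, driver_loaded.
Fixed point reached. reseat_ram is concluded only by R1; R1 needs beep_code_3 (never derived).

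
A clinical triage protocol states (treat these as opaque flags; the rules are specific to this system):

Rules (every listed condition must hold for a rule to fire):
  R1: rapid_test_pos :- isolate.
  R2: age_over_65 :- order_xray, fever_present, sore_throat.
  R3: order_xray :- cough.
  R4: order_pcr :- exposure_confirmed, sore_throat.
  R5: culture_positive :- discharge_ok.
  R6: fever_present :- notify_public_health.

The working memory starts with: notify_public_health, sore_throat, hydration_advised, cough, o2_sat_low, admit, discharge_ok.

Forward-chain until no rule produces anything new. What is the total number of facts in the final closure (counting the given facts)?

Round 1 fires R3, R5, R6, giving order_xray, culture_positive, fever_present.
Round 2 fires R2, giving age_over_65.
Closure: {admit, age_over_65, cough, culture_positive, discharge_ok, fever_present, hydration_advised, notify_public_health, o2_sat_low, order_xray, sore_throat} — 11 facts.

11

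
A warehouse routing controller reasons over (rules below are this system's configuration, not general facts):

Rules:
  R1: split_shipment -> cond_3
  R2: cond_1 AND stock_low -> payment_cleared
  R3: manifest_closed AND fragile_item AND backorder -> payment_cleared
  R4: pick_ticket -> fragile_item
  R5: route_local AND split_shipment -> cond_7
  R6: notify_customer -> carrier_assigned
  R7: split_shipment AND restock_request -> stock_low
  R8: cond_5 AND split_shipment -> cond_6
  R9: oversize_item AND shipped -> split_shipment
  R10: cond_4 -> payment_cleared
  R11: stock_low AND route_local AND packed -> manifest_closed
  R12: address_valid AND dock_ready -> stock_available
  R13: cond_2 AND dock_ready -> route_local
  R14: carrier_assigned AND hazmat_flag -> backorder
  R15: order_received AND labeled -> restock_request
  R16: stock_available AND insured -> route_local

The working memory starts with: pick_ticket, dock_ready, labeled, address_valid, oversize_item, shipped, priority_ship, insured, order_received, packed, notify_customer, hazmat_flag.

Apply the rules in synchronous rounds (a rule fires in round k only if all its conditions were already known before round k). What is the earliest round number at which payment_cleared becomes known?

4

Round 1 — R4, R6, R9, R12, R15, derive fragile_item, carrier_assigned, split_shipment, stock_available, restock_request.
Round 2 — R1, R7, R14, R16, derive cond_3, stock_low, backorder, route_local.
Round 3 — R5, R11, derive cond_7, manifest_closed.
Round 4 — R3, derive payment_cleared.
payment_cleared first appears in round 4.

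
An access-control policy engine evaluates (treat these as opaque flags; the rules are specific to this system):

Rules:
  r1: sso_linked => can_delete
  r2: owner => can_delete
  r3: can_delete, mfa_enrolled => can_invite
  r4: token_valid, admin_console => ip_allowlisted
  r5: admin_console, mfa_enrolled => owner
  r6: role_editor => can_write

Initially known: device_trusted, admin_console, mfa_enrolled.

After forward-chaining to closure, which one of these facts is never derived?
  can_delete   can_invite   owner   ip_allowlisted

Round 1: r5 [admin_console, mfa_enrolled => owner]. New: owner.
Round 2: r2 [owner => can_delete]. New: can_delete.
Round 3: r3 [can_delete, mfa_enrolled => can_invite]. New: can_invite.
Derived: can_invite (round 3), owner (round 1), can_delete (round 2). ip_allowlisted never appears in any round.

ip_allowlisted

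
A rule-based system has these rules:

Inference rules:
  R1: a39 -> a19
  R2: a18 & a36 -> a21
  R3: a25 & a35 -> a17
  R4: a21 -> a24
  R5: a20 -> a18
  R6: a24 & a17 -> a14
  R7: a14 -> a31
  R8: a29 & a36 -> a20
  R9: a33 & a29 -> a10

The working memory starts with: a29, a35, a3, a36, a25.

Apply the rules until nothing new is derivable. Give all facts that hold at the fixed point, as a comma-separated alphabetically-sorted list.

Round 1: R3 [a25 & a35 -> a17]; R8 [a29 & a36 -> a20]. New: a17, a20.
Round 2: R5 [a20 -> a18]. New: a18.
Round 3: R2 [a18 & a36 -> a21]. New: a21.
Round 4: R4 [a21 -> a24]. New: a24.
Round 5: R6 [a24 & a17 -> a14]. New: a14.
Round 6: R7 [a14 -> a31]. New: a31.

a14, a17, a18, a20, a21, a24, a25, a29, a3, a31, a35, a36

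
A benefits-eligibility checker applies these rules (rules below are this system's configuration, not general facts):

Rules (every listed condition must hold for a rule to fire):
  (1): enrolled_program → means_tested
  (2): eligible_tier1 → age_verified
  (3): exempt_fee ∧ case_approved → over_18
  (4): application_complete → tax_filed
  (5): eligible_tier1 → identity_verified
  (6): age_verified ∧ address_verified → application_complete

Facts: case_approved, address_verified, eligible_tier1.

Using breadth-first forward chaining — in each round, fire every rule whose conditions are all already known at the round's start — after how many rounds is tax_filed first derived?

3

Round 1 fires (2), (5), giving age_verified, identity_verified.
Round 2 fires (6), giving application_complete.
Round 3 fires (4), giving tax_filed.
tax_filed first appears in round 3.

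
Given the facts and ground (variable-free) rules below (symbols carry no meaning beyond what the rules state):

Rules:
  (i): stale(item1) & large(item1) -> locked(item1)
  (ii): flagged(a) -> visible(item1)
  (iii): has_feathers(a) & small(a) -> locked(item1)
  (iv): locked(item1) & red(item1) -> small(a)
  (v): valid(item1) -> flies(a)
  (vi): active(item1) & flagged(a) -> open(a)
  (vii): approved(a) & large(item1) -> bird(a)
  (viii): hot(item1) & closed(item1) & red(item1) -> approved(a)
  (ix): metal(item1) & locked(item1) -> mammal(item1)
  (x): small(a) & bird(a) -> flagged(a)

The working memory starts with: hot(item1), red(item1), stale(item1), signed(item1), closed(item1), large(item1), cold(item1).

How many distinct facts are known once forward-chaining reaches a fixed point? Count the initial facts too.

Round 1: (i) [stale(item1) & large(item1) -> locked(item1)]; (viii) [hot(item1) & closed(item1) & red(item1) -> approved(a)]. Adds locked(item1), approved(a).
Round 2: (iv) [locked(item1) & red(item1) -> small(a)]; (vii) [approved(a) & large(item1) -> bird(a)]. Adds small(a), bird(a).
Round 3: (x) [small(a) & bird(a) -> flagged(a)]. Adds flagged(a).
Round 4: (ii) [flagged(a) -> visible(item1)]. Adds visible(item1).
Closure: {approved(a), bird(a), closed(item1), cold(item1), flagged(a), hot(item1), large(item1), locked(item1), red(item1), signed(item1), small(a), stale(item1), visible(item1)} — 13 facts.

13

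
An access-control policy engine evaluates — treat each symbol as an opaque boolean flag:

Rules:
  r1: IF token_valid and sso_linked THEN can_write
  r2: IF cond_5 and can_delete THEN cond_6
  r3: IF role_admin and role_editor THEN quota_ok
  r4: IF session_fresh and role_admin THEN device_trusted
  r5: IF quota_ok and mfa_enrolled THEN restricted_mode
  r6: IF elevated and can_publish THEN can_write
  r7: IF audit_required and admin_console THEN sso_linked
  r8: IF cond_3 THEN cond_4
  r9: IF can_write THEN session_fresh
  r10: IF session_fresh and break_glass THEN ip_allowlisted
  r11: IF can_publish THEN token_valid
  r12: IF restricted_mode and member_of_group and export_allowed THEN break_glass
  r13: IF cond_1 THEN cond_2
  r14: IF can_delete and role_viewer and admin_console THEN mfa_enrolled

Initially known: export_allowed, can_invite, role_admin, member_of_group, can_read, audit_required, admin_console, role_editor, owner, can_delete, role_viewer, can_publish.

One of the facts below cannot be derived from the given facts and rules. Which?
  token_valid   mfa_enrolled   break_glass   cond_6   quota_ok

Round 1: r3 [IF role_admin and role_editor THEN quota_ok]; r7 [IF audit_required and admin_console THEN sso_linked]; r11 [IF can_publish THEN token_valid]; r14 [IF can_delete and role_viewer and admin_console THEN mfa_enrolled]. Adds quota_ok, sso_linked, token_valid, mfa_enrolled.
Round 2: r1 [IF token_valid and sso_linked THEN can_write]; r5 [IF quota_ok and mfa_enrolled THEN restricted_mode]. Adds can_write, restricted_mode.
Round 3: r9 [IF can_write THEN session_fresh]; r12 [IF restricted_mode and member_of_group and export_allowed THEN break_glass]. Adds session_fresh, break_glass.
Round 4: r4 [IF session_fresh and role_admin THEN device_trusted]; r10 [IF session_fresh and break_glass THEN ip_allowlisted]. Adds device_trusted, ip_allowlisted.
Derived: token_valid (round 1), quota_ok (round 1), break_glass (round 3), mfa_enrolled (round 1). cond_6 never appears in any round.

cond_6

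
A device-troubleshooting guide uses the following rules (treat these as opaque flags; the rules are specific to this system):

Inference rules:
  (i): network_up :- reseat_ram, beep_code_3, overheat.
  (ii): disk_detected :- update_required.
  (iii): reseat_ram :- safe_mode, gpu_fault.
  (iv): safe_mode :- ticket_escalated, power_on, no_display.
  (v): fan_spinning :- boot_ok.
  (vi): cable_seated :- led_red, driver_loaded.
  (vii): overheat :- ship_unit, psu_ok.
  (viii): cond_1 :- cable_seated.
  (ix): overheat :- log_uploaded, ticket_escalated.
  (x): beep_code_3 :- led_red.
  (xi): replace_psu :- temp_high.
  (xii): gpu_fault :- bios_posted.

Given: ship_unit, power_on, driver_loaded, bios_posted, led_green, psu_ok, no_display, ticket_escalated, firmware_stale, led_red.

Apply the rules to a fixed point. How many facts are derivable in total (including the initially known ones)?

18

[1] (iv) [safe_mode :- ticket_escalated, power_on, no_display.]; (vi) [cable_seated :- led_red, driver_loaded.]; (vii) [overheat :- ship_unit, psu_ok.]; (x) [beep_code_3 :- led_red.]; (xii) [gpu_fault :- bios_posted.]. ⇒ new: safe_mode, cable_seated, overheat, beep_code_3, gpu_fault.
[2] (iii) [reseat_ram :- safe_mode, gpu_fault.]; (viii) [cond_1 :- cable_seated.]. ⇒ new: reseat_ram, cond_1.
[3] (i) [network_up :- reseat_ram, beep_code_3, overheat.]. ⇒ new: network_up.
Closure: {beep_code_3, bios_posted, cable_seated, cond_1, driver_loaded, firmware_stale, gpu_fault, led_green, led_red, network_up, no_display, overheat, power_on, psu_ok, reseat_ram, safe_mode, ship_unit, ticket_escalated} — 18 facts.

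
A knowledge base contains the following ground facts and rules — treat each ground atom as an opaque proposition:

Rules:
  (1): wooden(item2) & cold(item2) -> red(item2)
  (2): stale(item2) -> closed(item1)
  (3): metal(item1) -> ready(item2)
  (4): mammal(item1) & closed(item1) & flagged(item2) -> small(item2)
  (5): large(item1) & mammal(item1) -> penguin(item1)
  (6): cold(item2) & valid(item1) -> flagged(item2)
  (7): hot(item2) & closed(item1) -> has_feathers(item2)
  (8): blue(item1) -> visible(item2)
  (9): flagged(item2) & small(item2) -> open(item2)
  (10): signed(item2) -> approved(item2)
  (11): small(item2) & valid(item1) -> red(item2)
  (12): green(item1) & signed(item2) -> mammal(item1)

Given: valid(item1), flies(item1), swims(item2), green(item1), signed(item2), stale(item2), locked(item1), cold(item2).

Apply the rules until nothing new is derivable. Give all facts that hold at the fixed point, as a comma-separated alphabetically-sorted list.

Round 1 — (2), (6), (10), (12), derive closed(item1), flagged(item2), approved(item2), mammal(item1).
Round 2 — (4), derive small(item2).
Round 3 — (9), (11), derive open(item2), red(item2).

approved(item2), closed(item1), cold(item2), flagged(item2), flies(item1), green(item1), locked(item1), mammal(item1), open(item2), red(item2), signed(item2), small(item2), stale(item2), swims(item2), valid(item1)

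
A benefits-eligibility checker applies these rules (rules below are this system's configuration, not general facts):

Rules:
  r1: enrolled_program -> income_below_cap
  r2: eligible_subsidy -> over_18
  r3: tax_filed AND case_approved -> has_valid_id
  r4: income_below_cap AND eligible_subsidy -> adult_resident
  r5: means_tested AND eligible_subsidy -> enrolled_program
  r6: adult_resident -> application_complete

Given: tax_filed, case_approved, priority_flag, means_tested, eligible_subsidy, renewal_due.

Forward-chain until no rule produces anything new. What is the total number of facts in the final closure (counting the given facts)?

Round 1: r2 [eligible_subsidy -> over_18]; r3 [tax_filed AND case_approved -> has_valid_id]; r5 [means_tested AND eligible_subsidy -> enrolled_program]. New: over_18, has_valid_id, enrolled_program.
Round 2: r1 [enrolled_program -> income_below_cap]. New: income_below_cap.
Round 3: r4 [income_below_cap AND eligible_subsidy -> adult_resident]. New: adult_resident.
Round 4: r6 [adult_resident -> application_complete]. New: application_complete.
Closure: {adult_resident, application_complete, case_approved, eligible_subsidy, enrolled_program, has_valid_id, income_below_cap, means_tested, over_18, priority_flag, renewal_due, tax_filed} — 12 facts.

12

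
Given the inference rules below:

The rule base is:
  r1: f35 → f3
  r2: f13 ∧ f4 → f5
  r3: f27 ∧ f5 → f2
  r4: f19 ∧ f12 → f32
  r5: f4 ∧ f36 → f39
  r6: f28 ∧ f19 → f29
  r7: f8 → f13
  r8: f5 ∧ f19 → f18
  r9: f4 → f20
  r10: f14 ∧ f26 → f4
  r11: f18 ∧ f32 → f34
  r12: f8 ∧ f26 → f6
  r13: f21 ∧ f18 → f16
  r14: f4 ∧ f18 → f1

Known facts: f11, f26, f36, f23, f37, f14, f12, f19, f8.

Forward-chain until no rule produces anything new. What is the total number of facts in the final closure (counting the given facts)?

Round 1 fires r4, r7, r10, r12, giving f32, f13, f4, f6.
Round 2 fires r2, r5, r9, giving f5, f39, f20.
Round 3 fires r8, giving f18.
Round 4 fires r11, r14, giving f34, f1.
Closure: {f1, f11, f12, f13, f14, f18, f19, f20, f23, f26, f32, f34, f36, f37, f39, f4, f5, f6, f8} — 19 facts.

19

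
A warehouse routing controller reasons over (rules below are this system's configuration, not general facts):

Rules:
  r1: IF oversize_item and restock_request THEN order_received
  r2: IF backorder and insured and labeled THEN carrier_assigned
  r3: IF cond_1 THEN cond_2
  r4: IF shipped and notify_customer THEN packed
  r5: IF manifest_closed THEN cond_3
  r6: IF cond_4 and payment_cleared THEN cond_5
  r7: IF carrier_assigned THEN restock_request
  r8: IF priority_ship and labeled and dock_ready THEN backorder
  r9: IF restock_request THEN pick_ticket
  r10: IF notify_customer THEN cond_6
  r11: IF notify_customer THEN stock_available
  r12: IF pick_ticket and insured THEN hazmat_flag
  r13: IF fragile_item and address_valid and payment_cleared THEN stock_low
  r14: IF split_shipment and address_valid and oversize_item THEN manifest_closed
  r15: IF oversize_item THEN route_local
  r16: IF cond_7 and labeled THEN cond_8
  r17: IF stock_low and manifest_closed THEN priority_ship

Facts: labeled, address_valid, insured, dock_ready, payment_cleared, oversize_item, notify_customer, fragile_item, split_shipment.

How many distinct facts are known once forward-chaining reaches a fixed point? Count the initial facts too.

Round 1 fires r10, r11, r13, r14, r15, giving cond_6, stock_available, stock_low, manifest_closed, route_local.
Round 2 fires r5, r17, giving cond_3, priority_ship.
Round 3 fires r8, giving backorder.
Round 4 fires r2, giving carrier_assigned.
Round 5 fires r7, giving restock_request.
Round 6 fires r1, r9, giving order_received, pick_ticket.
Round 7 fires r12, giving hazmat_flag.
Closure: {address_valid, backorder, carrier_assigned, cond_3, cond_6, dock_ready, fragile_item, hazmat_flag, insured, labeled, manifest_closed, notify_customer, order_received, oversize_item, payment_cleared, pick_ticket, priority_ship, restock_request, route_local, split_shipment, stock_available, stock_low} — 22 facts.

22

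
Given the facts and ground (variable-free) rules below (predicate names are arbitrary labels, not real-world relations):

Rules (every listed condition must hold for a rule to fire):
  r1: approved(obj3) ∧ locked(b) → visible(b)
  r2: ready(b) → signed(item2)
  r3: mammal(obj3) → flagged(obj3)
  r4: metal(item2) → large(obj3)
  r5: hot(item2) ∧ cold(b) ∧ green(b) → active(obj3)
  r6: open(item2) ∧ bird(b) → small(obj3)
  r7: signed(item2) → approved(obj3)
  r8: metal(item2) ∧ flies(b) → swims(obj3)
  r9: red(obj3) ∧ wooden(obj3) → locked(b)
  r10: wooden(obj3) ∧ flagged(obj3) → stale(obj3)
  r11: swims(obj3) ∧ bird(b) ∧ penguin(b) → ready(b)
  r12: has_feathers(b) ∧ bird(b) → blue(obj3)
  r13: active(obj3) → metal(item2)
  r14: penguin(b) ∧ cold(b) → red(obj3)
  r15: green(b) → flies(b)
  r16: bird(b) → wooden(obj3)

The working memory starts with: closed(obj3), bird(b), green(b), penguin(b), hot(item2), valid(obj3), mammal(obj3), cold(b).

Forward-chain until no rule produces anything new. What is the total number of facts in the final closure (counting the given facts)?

Round 1: r3 [mammal(obj3) → flagged(obj3)]; r5 [hot(item2) ∧ cold(b) ∧ green(b) → active(obj3)]; r14 [penguin(b) ∧ cold(b) → red(obj3)]; r15 [green(b) → flies(b)]; r16 [bird(b) → wooden(obj3)]. Adds flagged(obj3), active(obj3), red(obj3), flies(b), wooden(obj3).
Round 2: r9 [red(obj3) ∧ wooden(obj3) → locked(b)]; r10 [wooden(obj3) ∧ flagged(obj3) → stale(obj3)]; r13 [active(obj3) → metal(item2)]. Adds locked(b), stale(obj3), metal(item2).
Round 3: r4 [metal(item2) → large(obj3)]; r8 [metal(item2) ∧ flies(b) → swims(obj3)]. Adds large(obj3), swims(obj3).
Round 4: r11 [swims(obj3) ∧ bird(b) ∧ penguin(b) → ready(b)]. Adds ready(b).
Round 5: r2 [ready(b) → signed(item2)]. Adds signed(item2).
Round 6: r7 [signed(item2) → approved(obj3)]. Adds approved(obj3).
Round 7: r1 [approved(obj3) ∧ locked(b) → visible(b)]. Adds visible(b).
Closure: {active(obj3), approved(obj3), bird(b), closed(obj3), cold(b), flagged(obj3), flies(b), green(b), hot(item2), large(obj3), locked(b), mammal(obj3), metal(item2), penguin(b), ready(b), red(obj3), signed(item2), stale(obj3), swims(obj3), valid(obj3), visible(b), wooden(obj3)} — 22 facts.

22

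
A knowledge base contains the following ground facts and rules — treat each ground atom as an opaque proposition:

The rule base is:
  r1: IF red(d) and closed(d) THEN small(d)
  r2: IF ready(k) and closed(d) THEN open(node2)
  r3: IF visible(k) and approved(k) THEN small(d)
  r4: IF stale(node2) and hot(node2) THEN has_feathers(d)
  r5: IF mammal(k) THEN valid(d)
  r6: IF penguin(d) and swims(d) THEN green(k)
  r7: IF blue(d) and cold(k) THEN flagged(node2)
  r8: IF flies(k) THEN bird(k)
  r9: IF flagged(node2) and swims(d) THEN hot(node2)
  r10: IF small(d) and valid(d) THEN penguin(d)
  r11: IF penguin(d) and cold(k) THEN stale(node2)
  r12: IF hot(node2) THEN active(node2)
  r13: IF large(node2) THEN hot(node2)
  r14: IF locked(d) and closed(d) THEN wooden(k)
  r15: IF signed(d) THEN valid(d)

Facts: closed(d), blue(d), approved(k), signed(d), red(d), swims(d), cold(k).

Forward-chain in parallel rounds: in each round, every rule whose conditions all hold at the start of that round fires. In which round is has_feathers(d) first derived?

Round 1 fires r1, r7, r15, giving small(d), flagged(node2), valid(d).
Round 2 fires r9, r10, giving hot(node2), penguin(d).
Round 3 fires r6, r11, r12, giving green(k), stale(node2), active(node2).
Round 4 fires r4, giving has_feathers(d).
has_feathers(d) first appears in round 4.

4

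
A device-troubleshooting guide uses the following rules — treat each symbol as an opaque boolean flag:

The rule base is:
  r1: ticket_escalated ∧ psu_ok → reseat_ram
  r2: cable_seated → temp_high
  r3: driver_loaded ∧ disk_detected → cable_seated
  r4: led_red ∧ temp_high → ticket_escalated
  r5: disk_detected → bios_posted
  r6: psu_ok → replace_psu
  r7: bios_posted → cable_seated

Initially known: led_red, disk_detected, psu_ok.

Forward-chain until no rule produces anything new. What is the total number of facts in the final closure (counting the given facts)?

Round 1 fires r5, r6, giving bios_posted, replace_psu.
Round 2 fires r7, giving cable_seated.
Round 3 fires r2, giving temp_high.
Round 4 fires r4, giving ticket_escalated.
Round 5 fires r1, giving reseat_ram.
Closure: {bios_posted, cable_seated, disk_detected, led_red, psu_ok, replace_psu, reseat_ram, temp_high, ticket_escalated} — 9 facts.

9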